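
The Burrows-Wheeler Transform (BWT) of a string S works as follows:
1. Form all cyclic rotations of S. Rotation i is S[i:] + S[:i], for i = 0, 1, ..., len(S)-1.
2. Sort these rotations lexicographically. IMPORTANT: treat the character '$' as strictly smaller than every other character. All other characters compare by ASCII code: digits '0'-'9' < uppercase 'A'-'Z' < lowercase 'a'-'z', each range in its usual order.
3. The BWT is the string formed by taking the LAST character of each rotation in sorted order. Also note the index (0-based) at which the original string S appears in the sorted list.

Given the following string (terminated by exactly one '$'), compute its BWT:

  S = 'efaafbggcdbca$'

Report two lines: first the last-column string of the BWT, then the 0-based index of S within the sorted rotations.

All 14 rotations (rotation i = S[i:]+S[:i]):
  rot[0] = efaafbggcdbca$
  rot[1] = faafbggcdbca$e
  rot[2] = aafbggcdbca$ef
  rot[3] = afbggcdbca$efa
  rot[4] = fbggcdbca$efaa
  rot[5] = bggcdbca$efaaf
  rot[6] = ggcdbca$efaafb
  rot[7] = gcdbca$efaafbg
  rot[8] = cdbca$efaafbgg
  rot[9] = dbca$efaafbggc
  rot[10] = bca$efaafbggcd
  rot[11] = ca$efaafbggcdb
  rot[12] = a$efaafbggcdbc
  rot[13] = $efaafbggcdbca
Sorted (with $ < everything):
  sorted[0] = $efaafbggcdbca  (last char: 'a')
  sorted[1] = a$efaafbggcdbc  (last char: 'c')
  sorted[2] = aafbggcdbca$ef  (last char: 'f')
  sorted[3] = afbggcdbca$efa  (last char: 'a')
  sorted[4] = bca$efaafbggcd  (last char: 'd')
  sorted[5] = bggcdbca$efaaf  (last char: 'f')
  sorted[6] = ca$efaafbggcdb  (last char: 'b')
  sorted[7] = cdbca$efaafbgg  (last char: 'g')
  sorted[8] = dbca$efaafbggc  (last char: 'c')
  sorted[9] = efaafbggcdbca$  (last char: '$')
  sorted[10] = faafbggcdbca$e  (last char: 'e')
  sorted[11] = fbggcdbca$efaa  (last char: 'a')
  sorted[12] = gcdbca$efaafbg  (last char: 'g')
  sorted[13] = ggcdbca$efaafb  (last char: 'b')
Last column: acfadfbgc$eagb
Original string S is at sorted index 9

Answer: acfadfbgc$eagb
9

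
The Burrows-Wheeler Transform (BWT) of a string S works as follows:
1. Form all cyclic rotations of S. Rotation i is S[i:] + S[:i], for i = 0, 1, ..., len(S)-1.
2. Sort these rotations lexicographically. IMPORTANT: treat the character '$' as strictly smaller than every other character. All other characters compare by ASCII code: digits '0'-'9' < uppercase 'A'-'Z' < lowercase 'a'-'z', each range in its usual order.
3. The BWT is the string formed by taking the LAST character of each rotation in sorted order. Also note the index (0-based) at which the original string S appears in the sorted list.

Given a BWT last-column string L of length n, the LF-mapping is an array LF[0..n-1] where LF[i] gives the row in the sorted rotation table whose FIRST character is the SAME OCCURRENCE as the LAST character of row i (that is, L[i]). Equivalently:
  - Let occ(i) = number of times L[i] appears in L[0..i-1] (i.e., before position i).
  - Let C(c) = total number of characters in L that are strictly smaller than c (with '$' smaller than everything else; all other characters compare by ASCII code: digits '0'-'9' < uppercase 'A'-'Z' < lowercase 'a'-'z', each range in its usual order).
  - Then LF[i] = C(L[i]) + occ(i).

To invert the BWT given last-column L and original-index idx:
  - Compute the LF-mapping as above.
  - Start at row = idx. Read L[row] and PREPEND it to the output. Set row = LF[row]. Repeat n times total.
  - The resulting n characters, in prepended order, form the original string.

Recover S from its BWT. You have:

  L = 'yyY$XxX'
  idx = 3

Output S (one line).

LF mapping: 5 6 3 0 1 4 2
Walk LF starting at row 3, prepending L[row]:
  step 1: row=3, L[3]='$', prepend. Next row=LF[3]=0
  step 2: row=0, L[0]='y', prepend. Next row=LF[0]=5
  step 3: row=5, L[5]='x', prepend. Next row=LF[5]=4
  step 4: row=4, L[4]='X', prepend. Next row=LF[4]=1
  step 5: row=1, L[1]='y', prepend. Next row=LF[1]=6
  step 6: row=6, L[6]='X', prepend. Next row=LF[6]=2
  step 7: row=2, L[2]='Y', prepend. Next row=LF[2]=3
Reversed output: YXyXxy$

Answer: YXyXxy$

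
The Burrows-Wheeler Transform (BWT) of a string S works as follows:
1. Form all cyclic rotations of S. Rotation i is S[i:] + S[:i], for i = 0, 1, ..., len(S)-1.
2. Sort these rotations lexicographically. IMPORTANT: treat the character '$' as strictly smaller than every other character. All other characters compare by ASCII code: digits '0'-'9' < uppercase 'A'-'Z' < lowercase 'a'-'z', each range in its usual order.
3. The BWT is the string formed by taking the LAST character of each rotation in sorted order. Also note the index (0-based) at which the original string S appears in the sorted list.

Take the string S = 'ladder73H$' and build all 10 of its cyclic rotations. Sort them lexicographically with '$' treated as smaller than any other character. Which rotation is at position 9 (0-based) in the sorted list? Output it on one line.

All 10 rotations (rotation i = S[i:]+S[:i]):
  rot[0] = ladder73H$
  rot[1] = adder73H$l
  rot[2] = dder73H$la
  rot[3] = der73H$lad
  rot[4] = er73H$ladd
  rot[5] = r73H$ladde
  rot[6] = 73H$ladder
  rot[7] = 3H$ladder7
  rot[8] = H$ladder73
  rot[9] = $ladder73H
Sorted (with $ < everything):
  sorted[0] = $ladder73H
  sorted[1] = 3H$ladder7
  sorted[2] = 73H$ladder
  sorted[3] = H$ladder73
  sorted[4] = adder73H$l
  sorted[5] = dder73H$la
  sorted[6] = der73H$lad
  sorted[7] = er73H$ladd
  sorted[8] = ladder73H$
  sorted[9] = r73H$ladde
sorted[9] = r73H$ladde

Answer: r73H$ladde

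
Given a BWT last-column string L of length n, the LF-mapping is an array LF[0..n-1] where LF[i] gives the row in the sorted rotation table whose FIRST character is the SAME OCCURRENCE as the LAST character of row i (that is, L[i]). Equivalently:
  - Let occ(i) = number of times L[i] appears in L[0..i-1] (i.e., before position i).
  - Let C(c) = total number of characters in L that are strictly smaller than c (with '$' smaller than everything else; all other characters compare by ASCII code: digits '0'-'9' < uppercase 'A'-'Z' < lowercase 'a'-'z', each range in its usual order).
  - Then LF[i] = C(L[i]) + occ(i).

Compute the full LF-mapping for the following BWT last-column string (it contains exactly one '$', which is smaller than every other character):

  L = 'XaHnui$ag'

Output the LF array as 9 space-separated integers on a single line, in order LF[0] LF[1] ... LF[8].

Answer: 2 3 1 7 8 6 0 4 5

Derivation:
Char counts: '$':1, 'H':1, 'X':1, 'a':2, 'g':1, 'i':1, 'n':1, 'u':1
C (first-col start): C('$')=0, C('H')=1, C('X')=2, C('a')=3, C('g')=5, C('i')=6, C('n')=7, C('u')=8
L[0]='X': occ=0, LF[0]=C('X')+0=2+0=2
L[1]='a': occ=0, LF[1]=C('a')+0=3+0=3
L[2]='H': occ=0, LF[2]=C('H')+0=1+0=1
L[3]='n': occ=0, LF[3]=C('n')+0=7+0=7
L[4]='u': occ=0, LF[4]=C('u')+0=8+0=8
L[5]='i': occ=0, LF[5]=C('i')+0=6+0=6
L[6]='$': occ=0, LF[6]=C('$')+0=0+0=0
L[7]='a': occ=1, LF[7]=C('a')+1=3+1=4
L[8]='g': occ=0, LF[8]=C('g')+0=5+0=5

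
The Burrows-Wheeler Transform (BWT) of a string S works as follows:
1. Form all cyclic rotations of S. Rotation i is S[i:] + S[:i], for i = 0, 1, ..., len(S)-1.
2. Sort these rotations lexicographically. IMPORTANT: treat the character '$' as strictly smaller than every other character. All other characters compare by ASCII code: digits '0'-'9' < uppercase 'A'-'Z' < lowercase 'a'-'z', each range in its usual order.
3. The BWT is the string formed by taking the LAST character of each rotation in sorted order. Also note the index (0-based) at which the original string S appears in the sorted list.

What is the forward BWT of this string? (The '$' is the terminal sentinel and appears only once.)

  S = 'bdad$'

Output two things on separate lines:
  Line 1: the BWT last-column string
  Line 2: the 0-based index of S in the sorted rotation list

Answer: dd$ab
2

Derivation:
All 5 rotations (rotation i = S[i:]+S[:i]):
  rot[0] = bdad$
  rot[1] = dad$b
  rot[2] = ad$bd
  rot[3] = d$bda
  rot[4] = $bdad
Sorted (with $ < everything):
  sorted[0] = $bdad  (last char: 'd')
  sorted[1] = ad$bd  (last char: 'd')
  sorted[2] = bdad$  (last char: '$')
  sorted[3] = d$bda  (last char: 'a')
  sorted[4] = dad$b  (last char: 'b')
Last column: dd$ab
Original string S is at sorted index 2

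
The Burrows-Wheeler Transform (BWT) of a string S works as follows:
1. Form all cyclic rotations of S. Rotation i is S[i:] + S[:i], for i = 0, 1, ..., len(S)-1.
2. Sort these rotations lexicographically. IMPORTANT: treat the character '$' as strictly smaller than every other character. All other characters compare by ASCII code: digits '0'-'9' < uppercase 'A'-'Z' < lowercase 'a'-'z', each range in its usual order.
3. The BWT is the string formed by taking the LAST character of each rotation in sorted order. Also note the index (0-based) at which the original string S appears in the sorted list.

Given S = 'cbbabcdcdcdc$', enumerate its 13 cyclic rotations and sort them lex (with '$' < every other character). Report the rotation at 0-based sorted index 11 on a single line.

Answer: dcdc$cbbabcdc

Derivation:
All 13 rotations (rotation i = S[i:]+S[:i]):
  rot[0] = cbbabcdcdcdc$
  rot[1] = bbabcdcdcdc$c
  rot[2] = babcdcdcdc$cb
  rot[3] = abcdcdcdc$cbb
  rot[4] = bcdcdcdc$cbba
  rot[5] = cdcdcdc$cbbab
  rot[6] = dcdcdc$cbbabc
  rot[7] = cdcdc$cbbabcd
  rot[8] = dcdc$cbbabcdc
  rot[9] = cdc$cbbabcdcd
  rot[10] = dc$cbbabcdcdc
  rot[11] = c$cbbabcdcdcd
  rot[12] = $cbbabcdcdcdc
Sorted (with $ < everything):
  sorted[0] = $cbbabcdcdcdc
  sorted[1] = abcdcdcdc$cbb
  sorted[2] = babcdcdcdc$cb
  sorted[3] = bbabcdcdcdc$c
  sorted[4] = bcdcdcdc$cbba
  sorted[5] = c$cbbabcdcdcd
  sorted[6] = cbbabcdcdcdc$
  sorted[7] = cdc$cbbabcdcd
  sorted[8] = cdcdc$cbbabcd
  sorted[9] = cdcdcdc$cbbab
  sorted[10] = dc$cbbabcdcdc
  sorted[11] = dcdc$cbbabcdc
  sorted[12] = dcdcdc$cbbabc
sorted[11] = dcdc$cbbabcdc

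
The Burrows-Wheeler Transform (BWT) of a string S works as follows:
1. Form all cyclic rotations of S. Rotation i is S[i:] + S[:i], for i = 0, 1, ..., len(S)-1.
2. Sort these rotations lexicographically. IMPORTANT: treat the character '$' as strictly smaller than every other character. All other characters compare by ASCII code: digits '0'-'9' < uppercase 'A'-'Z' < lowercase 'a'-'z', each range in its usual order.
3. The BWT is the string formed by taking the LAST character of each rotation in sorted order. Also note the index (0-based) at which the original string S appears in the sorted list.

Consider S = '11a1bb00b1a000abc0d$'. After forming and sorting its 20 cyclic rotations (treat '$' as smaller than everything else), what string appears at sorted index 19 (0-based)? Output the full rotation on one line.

All 20 rotations (rotation i = S[i:]+S[:i]):
  rot[0] = 11a1bb00b1a000abc0d$
  rot[1] = 1a1bb00b1a000abc0d$1
  rot[2] = a1bb00b1a000abc0d$11
  rot[3] = 1bb00b1a000abc0d$11a
  rot[4] = bb00b1a000abc0d$11a1
  rot[5] = b00b1a000abc0d$11a1b
  rot[6] = 00b1a000abc0d$11a1bb
  rot[7] = 0b1a000abc0d$11a1bb0
  rot[8] = b1a000abc0d$11a1bb00
  rot[9] = 1a000abc0d$11a1bb00b
  rot[10] = a000abc0d$11a1bb00b1
  rot[11] = 000abc0d$11a1bb00b1a
  rot[12] = 00abc0d$11a1bb00b1a0
  rot[13] = 0abc0d$11a1bb00b1a00
  rot[14] = abc0d$11a1bb00b1a000
  rot[15] = bc0d$11a1bb00b1a000a
  rot[16] = c0d$11a1bb00b1a000ab
  rot[17] = 0d$11a1bb00b1a000abc
  rot[18] = d$11a1bb00b1a000abc0
  rot[19] = $11a1bb00b1a000abc0d
Sorted (with $ < everything):
  sorted[0] = $11a1bb00b1a000abc0d
  sorted[1] = 000abc0d$11a1bb00b1a
  sorted[2] = 00abc0d$11a1bb00b1a0
  sorted[3] = 00b1a000abc0d$11a1bb
  sorted[4] = 0abc0d$11a1bb00b1a00
  sorted[5] = 0b1a000abc0d$11a1bb0
  sorted[6] = 0d$11a1bb00b1a000abc
  sorted[7] = 11a1bb00b1a000abc0d$
  sorted[8] = 1a000abc0d$11a1bb00b
  sorted[9] = 1a1bb00b1a000abc0d$1
  sorted[10] = 1bb00b1a000abc0d$11a
  sorted[11] = a000abc0d$11a1bb00b1
  sorted[12] = a1bb00b1a000abc0d$11
  sorted[13] = abc0d$11a1bb00b1a000
  sorted[14] = b00b1a000abc0d$11a1b
  sorted[15] = b1a000abc0d$11a1bb00
  sorted[16] = bb00b1a000abc0d$11a1
  sorted[17] = bc0d$11a1bb00b1a000a
  sorted[18] = c0d$11a1bb00b1a000ab
  sorted[19] = d$11a1bb00b1a000abc0
sorted[19] = d$11a1bb00b1a000abc0

Answer: d$11a1bb00b1a000abc0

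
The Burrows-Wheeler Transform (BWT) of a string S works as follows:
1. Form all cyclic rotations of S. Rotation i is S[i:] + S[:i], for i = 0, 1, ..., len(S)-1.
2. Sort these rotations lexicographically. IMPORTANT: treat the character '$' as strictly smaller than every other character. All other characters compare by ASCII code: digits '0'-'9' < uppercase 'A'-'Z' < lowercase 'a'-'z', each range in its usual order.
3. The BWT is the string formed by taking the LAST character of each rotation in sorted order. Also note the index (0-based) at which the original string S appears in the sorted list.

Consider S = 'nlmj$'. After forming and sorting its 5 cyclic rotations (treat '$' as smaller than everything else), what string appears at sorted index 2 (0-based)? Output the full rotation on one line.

All 5 rotations (rotation i = S[i:]+S[:i]):
  rot[0] = nlmj$
  rot[1] = lmj$n
  rot[2] = mj$nl
  rot[3] = j$nlm
  rot[4] = $nlmj
Sorted (with $ < everything):
  sorted[0] = $nlmj
  sorted[1] = j$nlm
  sorted[2] = lmj$n
  sorted[3] = mj$nl
  sorted[4] = nlmj$
sorted[2] = lmj$n

Answer: lmj$n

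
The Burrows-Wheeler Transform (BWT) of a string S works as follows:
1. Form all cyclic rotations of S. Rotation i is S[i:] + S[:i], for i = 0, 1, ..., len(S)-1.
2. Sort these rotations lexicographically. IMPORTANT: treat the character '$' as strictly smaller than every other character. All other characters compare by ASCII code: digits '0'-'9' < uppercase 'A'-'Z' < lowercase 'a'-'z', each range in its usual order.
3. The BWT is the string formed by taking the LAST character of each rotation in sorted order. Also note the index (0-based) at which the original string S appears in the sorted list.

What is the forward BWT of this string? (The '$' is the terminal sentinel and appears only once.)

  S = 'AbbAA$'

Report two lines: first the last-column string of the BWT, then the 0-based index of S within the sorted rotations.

Answer: AAb$bA
3

Derivation:
All 6 rotations (rotation i = S[i:]+S[:i]):
  rot[0] = AbbAA$
  rot[1] = bbAA$A
  rot[2] = bAA$Ab
  rot[3] = AA$Abb
  rot[4] = A$AbbA
  rot[5] = $AbbAA
Sorted (with $ < everything):
  sorted[0] = $AbbAA  (last char: 'A')
  sorted[1] = A$AbbA  (last char: 'A')
  sorted[2] = AA$Abb  (last char: 'b')
  sorted[3] = AbbAA$  (last char: '$')
  sorted[4] = bAA$Ab  (last char: 'b')
  sorted[5] = bbAA$A  (last char: 'A')
Last column: AAb$bA
Original string S is at sorted index 3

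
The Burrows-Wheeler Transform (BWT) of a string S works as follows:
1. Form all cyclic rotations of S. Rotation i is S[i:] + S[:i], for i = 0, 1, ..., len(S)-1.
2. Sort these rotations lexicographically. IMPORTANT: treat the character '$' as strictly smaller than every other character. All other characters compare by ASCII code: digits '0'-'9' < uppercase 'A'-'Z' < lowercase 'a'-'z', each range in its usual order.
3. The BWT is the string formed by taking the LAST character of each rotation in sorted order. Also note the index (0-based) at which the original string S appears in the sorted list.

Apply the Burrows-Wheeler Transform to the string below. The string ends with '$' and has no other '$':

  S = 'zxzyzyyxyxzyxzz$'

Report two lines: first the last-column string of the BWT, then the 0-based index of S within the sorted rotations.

All 16 rotations (rotation i = S[i:]+S[:i]):
  rot[0] = zxzyzyyxyxzyxzz$
  rot[1] = xzyzyyxyxzyxzz$z
  rot[2] = zyzyyxyxzyxzz$zx
  rot[3] = yzyyxyxzyxzz$zxz
  rot[4] = zyyxyxzyxzz$zxzy
  rot[5] = yyxyxzyxzz$zxzyz
  rot[6] = yxyxzyxzz$zxzyzy
  rot[7] = xyxzyxzz$zxzyzyy
  rot[8] = yxzyxzz$zxzyzyyx
  rot[9] = xzyxzz$zxzyzyyxy
  rot[10] = zyxzz$zxzyzyyxyx
  rot[11] = yxzz$zxzyzyyxyxz
  rot[12] = xzz$zxzyzyyxyxzy
  rot[13] = zz$zxzyzyyxyxzyx
  rot[14] = z$zxzyzyyxyxzyxz
  rot[15] = $zxzyzyyxyxzyxzz
Sorted (with $ < everything):
  sorted[0] = $zxzyzyyxyxzyxzz  (last char: 'z')
  sorted[1] = xyxzyxzz$zxzyzyy  (last char: 'y')
  sorted[2] = xzyxzz$zxzyzyyxy  (last char: 'y')
  sorted[3] = xzyzyyxyxzyxzz$z  (last char: 'z')
  sorted[4] = xzz$zxzyzyyxyxzy  (last char: 'y')
  sorted[5] = yxyxzyxzz$zxzyzy  (last char: 'y')
  sorted[6] = yxzyxzz$zxzyzyyx  (last char: 'x')
  sorted[7] = yxzz$zxzyzyyxyxz  (last char: 'z')
  sorted[8] = yyxyxzyxzz$zxzyz  (last char: 'z')
  sorted[9] = yzyyxyxzyxzz$zxz  (last char: 'z')
  sorted[10] = z$zxzyzyyxyxzyxz  (last char: 'z')
  sorted[11] = zxzyzyyxyxzyxzz$  (last char: '$')
  sorted[12] = zyxzz$zxzyzyyxyx  (last char: 'x')
  sorted[13] = zyyxyxzyxzz$zxzy  (last char: 'y')
  sorted[14] = zyzyyxyxzyxzz$zx  (last char: 'x')
  sorted[15] = zz$zxzyzyyxyxzyx  (last char: 'x')
Last column: zyyzyyxzzzz$xyxx
Original string S is at sorted index 11

Answer: zyyzyyxzzzz$xyxx
11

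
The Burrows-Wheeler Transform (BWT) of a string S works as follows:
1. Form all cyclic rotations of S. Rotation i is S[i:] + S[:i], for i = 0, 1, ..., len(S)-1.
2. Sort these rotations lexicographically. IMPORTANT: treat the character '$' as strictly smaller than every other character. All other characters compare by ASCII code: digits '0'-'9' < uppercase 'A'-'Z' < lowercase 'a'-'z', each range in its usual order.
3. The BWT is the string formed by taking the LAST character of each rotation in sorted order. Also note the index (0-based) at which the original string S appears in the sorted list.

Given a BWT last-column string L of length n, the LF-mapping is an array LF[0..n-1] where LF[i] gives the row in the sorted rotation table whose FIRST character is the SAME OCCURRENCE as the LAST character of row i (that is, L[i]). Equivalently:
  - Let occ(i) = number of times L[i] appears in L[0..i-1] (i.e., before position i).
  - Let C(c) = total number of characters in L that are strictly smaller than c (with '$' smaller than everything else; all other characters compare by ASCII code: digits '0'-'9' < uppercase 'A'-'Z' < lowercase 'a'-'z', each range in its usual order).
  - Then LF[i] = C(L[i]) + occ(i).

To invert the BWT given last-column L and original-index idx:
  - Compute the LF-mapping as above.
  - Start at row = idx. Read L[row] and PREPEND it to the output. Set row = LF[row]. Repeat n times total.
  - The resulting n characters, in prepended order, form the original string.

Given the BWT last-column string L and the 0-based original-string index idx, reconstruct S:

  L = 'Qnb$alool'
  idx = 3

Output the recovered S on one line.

LF mapping: 1 6 3 0 2 4 7 8 5
Walk LF starting at row 3, prepending L[row]:
  step 1: row=3, L[3]='$', prepend. Next row=LF[3]=0
  step 2: row=0, L[0]='Q', prepend. Next row=LF[0]=1
  step 3: row=1, L[1]='n', prepend. Next row=LF[1]=6
  step 4: row=6, L[6]='o', prepend. Next row=LF[6]=7
  step 5: row=7, L[7]='o', prepend. Next row=LF[7]=8
  step 6: row=8, L[8]='l', prepend. Next row=LF[8]=5
  step 7: row=5, L[5]='l', prepend. Next row=LF[5]=4
  step 8: row=4, L[4]='a', prepend. Next row=LF[4]=2
  step 9: row=2, L[2]='b', prepend. Next row=LF[2]=3
Reversed output: balloonQ$

Answer: balloonQ$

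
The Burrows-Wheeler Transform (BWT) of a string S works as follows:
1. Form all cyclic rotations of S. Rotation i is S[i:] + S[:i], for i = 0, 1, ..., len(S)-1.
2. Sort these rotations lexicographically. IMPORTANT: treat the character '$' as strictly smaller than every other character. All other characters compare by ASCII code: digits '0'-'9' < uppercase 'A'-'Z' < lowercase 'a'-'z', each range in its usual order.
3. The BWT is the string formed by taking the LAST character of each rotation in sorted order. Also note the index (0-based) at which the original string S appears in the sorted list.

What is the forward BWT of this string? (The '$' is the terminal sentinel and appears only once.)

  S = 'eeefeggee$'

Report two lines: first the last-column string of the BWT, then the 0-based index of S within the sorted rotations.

Answer: eeg$eefege
3

Derivation:
All 10 rotations (rotation i = S[i:]+S[:i]):
  rot[0] = eeefeggee$
  rot[1] = eefeggee$e
  rot[2] = efeggee$ee
  rot[3] = feggee$eee
  rot[4] = eggee$eeef
  rot[5] = ggee$eeefe
  rot[6] = gee$eeefeg
  rot[7] = ee$eeefegg
  rot[8] = e$eeefegge
  rot[9] = $eeefeggee
Sorted (with $ < everything):
  sorted[0] = $eeefeggee  (last char: 'e')
  sorted[1] = e$eeefegge  (last char: 'e')
  sorted[2] = ee$eeefegg  (last char: 'g')
  sorted[3] = eeefeggee$  (last char: '$')
  sorted[4] = eefeggee$e  (last char: 'e')
  sorted[5] = efeggee$ee  (last char: 'e')
  sorted[6] = eggee$eeef  (last char: 'f')
  sorted[7] = feggee$eee  (last char: 'e')
  sorted[8] = gee$eeefeg  (last char: 'g')
  sorted[9] = ggee$eeefe  (last char: 'e')
Last column: eeg$eefege
Original string S is at sorted index 3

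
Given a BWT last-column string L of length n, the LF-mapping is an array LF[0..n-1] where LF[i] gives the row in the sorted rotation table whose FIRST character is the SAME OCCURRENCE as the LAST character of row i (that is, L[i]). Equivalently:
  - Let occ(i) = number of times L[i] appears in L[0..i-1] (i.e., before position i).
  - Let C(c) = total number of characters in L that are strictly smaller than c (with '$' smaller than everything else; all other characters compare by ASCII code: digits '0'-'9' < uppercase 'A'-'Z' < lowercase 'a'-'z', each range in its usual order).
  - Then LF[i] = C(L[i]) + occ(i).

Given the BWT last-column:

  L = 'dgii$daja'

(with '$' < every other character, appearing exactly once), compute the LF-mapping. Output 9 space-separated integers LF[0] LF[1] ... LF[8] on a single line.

Answer: 3 5 6 7 0 4 1 8 2

Derivation:
Char counts: '$':1, 'a':2, 'd':2, 'g':1, 'i':2, 'j':1
C (first-col start): C('$')=0, C('a')=1, C('d')=3, C('g')=5, C('i')=6, C('j')=8
L[0]='d': occ=0, LF[0]=C('d')+0=3+0=3
L[1]='g': occ=0, LF[1]=C('g')+0=5+0=5
L[2]='i': occ=0, LF[2]=C('i')+0=6+0=6
L[3]='i': occ=1, LF[3]=C('i')+1=6+1=7
L[4]='$': occ=0, LF[4]=C('$')+0=0+0=0
L[5]='d': occ=1, LF[5]=C('d')+1=3+1=4
L[6]='a': occ=0, LF[6]=C('a')+0=1+0=1
L[7]='j': occ=0, LF[7]=C('j')+0=8+0=8
L[8]='a': occ=1, LF[8]=C('a')+1=1+1=2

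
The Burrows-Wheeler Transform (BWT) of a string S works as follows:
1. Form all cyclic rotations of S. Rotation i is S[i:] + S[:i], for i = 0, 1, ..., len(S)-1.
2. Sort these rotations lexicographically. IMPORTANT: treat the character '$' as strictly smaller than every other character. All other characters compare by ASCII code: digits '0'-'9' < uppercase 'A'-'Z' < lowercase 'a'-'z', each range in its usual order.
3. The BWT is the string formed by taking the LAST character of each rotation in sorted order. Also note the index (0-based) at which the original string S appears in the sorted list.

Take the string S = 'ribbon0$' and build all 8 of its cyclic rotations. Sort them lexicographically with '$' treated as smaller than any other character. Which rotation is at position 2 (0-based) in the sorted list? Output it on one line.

All 8 rotations (rotation i = S[i:]+S[:i]):
  rot[0] = ribbon0$
  rot[1] = ibbon0$r
  rot[2] = bbon0$ri
  rot[3] = bon0$rib
  rot[4] = on0$ribb
  rot[5] = n0$ribbo
  rot[6] = 0$ribbon
  rot[7] = $ribbon0
Sorted (with $ < everything):
  sorted[0] = $ribbon0
  sorted[1] = 0$ribbon
  sorted[2] = bbon0$ri
  sorted[3] = bon0$rib
  sorted[4] = ibbon0$r
  sorted[5] = n0$ribbo
  sorted[6] = on0$ribb
  sorted[7] = ribbon0$
sorted[2] = bbon0$ri

Answer: bbon0$ri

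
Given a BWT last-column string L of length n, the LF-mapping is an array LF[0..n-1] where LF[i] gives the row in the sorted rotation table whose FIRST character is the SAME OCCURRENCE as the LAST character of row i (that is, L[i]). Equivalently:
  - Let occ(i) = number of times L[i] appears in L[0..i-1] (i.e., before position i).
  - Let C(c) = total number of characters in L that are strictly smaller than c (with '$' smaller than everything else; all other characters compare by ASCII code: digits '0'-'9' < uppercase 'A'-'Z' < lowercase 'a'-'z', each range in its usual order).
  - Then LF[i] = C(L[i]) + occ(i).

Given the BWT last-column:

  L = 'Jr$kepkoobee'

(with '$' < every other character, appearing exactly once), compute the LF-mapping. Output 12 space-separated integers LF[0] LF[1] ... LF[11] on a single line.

Char counts: '$':1, 'J':1, 'b':1, 'e':3, 'k':2, 'o':2, 'p':1, 'r':1
C (first-col start): C('$')=0, C('J')=1, C('b')=2, C('e')=3, C('k')=6, C('o')=8, C('p')=10, C('r')=11
L[0]='J': occ=0, LF[0]=C('J')+0=1+0=1
L[1]='r': occ=0, LF[1]=C('r')+0=11+0=11
L[2]='$': occ=0, LF[2]=C('$')+0=0+0=0
L[3]='k': occ=0, LF[3]=C('k')+0=6+0=6
L[4]='e': occ=0, LF[4]=C('e')+0=3+0=3
L[5]='p': occ=0, LF[5]=C('p')+0=10+0=10
L[6]='k': occ=1, LF[6]=C('k')+1=6+1=7
L[7]='o': occ=0, LF[7]=C('o')+0=8+0=8
L[8]='o': occ=1, LF[8]=C('o')+1=8+1=9
L[9]='b': occ=0, LF[9]=C('b')+0=2+0=2
L[10]='e': occ=1, LF[10]=C('e')+1=3+1=4
L[11]='e': occ=2, LF[11]=C('e')+2=3+2=5

Answer: 1 11 0 6 3 10 7 8 9 2 4 5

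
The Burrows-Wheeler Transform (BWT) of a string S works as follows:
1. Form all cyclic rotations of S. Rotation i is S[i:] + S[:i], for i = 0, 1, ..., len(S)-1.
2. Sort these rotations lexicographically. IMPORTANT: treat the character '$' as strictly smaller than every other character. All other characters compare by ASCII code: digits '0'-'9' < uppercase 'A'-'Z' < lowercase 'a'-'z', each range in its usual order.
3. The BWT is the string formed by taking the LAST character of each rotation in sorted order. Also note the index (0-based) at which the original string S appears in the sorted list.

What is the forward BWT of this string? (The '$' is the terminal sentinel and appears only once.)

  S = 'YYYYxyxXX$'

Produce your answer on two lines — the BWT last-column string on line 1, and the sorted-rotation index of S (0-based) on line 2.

All 10 rotations (rotation i = S[i:]+S[:i]):
  rot[0] = YYYYxyxXX$
  rot[1] = YYYxyxXX$Y
  rot[2] = YYxyxXX$YY
  rot[3] = YxyxXX$YYY
  rot[4] = xyxXX$YYYY
  rot[5] = yxXX$YYYYx
  rot[6] = xXX$YYYYxy
  rot[7] = XX$YYYYxyx
  rot[8] = X$YYYYxyxX
  rot[9] = $YYYYxyxXX
Sorted (with $ < everything):
  sorted[0] = $YYYYxyxXX  (last char: 'X')
  sorted[1] = X$YYYYxyxX  (last char: 'X')
  sorted[2] = XX$YYYYxyx  (last char: 'x')
  sorted[3] = YYYYxyxXX$  (last char: '$')
  sorted[4] = YYYxyxXX$Y  (last char: 'Y')
  sorted[5] = YYxyxXX$YY  (last char: 'Y')
  sorted[6] = YxyxXX$YYY  (last char: 'Y')
  sorted[7] = xXX$YYYYxy  (last char: 'y')
  sorted[8] = xyxXX$YYYY  (last char: 'Y')
  sorted[9] = yxXX$YYYYx  (last char: 'x')
Last column: XXx$YYYyYx
Original string S is at sorted index 3

Answer: XXx$YYYyYx
3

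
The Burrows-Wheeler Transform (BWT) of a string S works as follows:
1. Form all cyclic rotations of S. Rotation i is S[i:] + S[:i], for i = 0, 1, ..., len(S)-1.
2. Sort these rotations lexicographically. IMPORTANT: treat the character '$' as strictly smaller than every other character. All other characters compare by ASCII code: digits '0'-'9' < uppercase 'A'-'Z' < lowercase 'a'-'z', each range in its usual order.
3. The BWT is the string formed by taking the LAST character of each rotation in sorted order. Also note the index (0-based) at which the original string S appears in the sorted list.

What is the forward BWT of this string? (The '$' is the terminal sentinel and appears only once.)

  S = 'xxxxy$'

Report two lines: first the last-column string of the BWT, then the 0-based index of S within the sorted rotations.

Answer: y$xxxx
1

Derivation:
All 6 rotations (rotation i = S[i:]+S[:i]):
  rot[0] = xxxxy$
  rot[1] = xxxy$x
  rot[2] = xxy$xx
  rot[3] = xy$xxx
  rot[4] = y$xxxx
  rot[5] = $xxxxy
Sorted (with $ < everything):
  sorted[0] = $xxxxy  (last char: 'y')
  sorted[1] = xxxxy$  (last char: '$')
  sorted[2] = xxxy$x  (last char: 'x')
  sorted[3] = xxy$xx  (last char: 'x')
  sorted[4] = xy$xxx  (last char: 'x')
  sorted[5] = y$xxxx  (last char: 'x')
Last column: y$xxxx
Original string S is at sorted index 1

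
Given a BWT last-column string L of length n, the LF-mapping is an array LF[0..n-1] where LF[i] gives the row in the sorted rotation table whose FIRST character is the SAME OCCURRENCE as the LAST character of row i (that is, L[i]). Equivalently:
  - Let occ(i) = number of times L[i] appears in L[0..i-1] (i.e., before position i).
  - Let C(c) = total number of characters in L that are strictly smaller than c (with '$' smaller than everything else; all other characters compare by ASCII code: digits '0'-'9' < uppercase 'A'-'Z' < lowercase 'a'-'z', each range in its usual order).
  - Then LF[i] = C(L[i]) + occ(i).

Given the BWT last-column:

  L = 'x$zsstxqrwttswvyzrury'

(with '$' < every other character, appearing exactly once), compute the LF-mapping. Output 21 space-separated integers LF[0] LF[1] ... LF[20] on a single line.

Char counts: '$':1, 'q':1, 'r':3, 's':3, 't':3, 'u':1, 'v':1, 'w':2, 'x':2, 'y':2, 'z':2
C (first-col start): C('$')=0, C('q')=1, C('r')=2, C('s')=5, C('t')=8, C('u')=11, C('v')=12, C('w')=13, C('x')=15, C('y')=17, C('z')=19
L[0]='x': occ=0, LF[0]=C('x')+0=15+0=15
L[1]='$': occ=0, LF[1]=C('$')+0=0+0=0
L[2]='z': occ=0, LF[2]=C('z')+0=19+0=19
L[3]='s': occ=0, LF[3]=C('s')+0=5+0=5
L[4]='s': occ=1, LF[4]=C('s')+1=5+1=6
L[5]='t': occ=0, LF[5]=C('t')+0=8+0=8
L[6]='x': occ=1, LF[6]=C('x')+1=15+1=16
L[7]='q': occ=0, LF[7]=C('q')+0=1+0=1
L[8]='r': occ=0, LF[8]=C('r')+0=2+0=2
L[9]='w': occ=0, LF[9]=C('w')+0=13+0=13
L[10]='t': occ=1, LF[10]=C('t')+1=8+1=9
L[11]='t': occ=2, LF[11]=C('t')+2=8+2=10
L[12]='s': occ=2, LF[12]=C('s')+2=5+2=7
L[13]='w': occ=1, LF[13]=C('w')+1=13+1=14
L[14]='v': occ=0, LF[14]=C('v')+0=12+0=12
L[15]='y': occ=0, LF[15]=C('y')+0=17+0=17
L[16]='z': occ=1, LF[16]=C('z')+1=19+1=20
L[17]='r': occ=1, LF[17]=C('r')+1=2+1=3
L[18]='u': occ=0, LF[18]=C('u')+0=11+0=11
L[19]='r': occ=2, LF[19]=C('r')+2=2+2=4
L[20]='y': occ=1, LF[20]=C('y')+1=17+1=18

Answer: 15 0 19 5 6 8 16 1 2 13 9 10 7 14 12 17 20 3 11 4 18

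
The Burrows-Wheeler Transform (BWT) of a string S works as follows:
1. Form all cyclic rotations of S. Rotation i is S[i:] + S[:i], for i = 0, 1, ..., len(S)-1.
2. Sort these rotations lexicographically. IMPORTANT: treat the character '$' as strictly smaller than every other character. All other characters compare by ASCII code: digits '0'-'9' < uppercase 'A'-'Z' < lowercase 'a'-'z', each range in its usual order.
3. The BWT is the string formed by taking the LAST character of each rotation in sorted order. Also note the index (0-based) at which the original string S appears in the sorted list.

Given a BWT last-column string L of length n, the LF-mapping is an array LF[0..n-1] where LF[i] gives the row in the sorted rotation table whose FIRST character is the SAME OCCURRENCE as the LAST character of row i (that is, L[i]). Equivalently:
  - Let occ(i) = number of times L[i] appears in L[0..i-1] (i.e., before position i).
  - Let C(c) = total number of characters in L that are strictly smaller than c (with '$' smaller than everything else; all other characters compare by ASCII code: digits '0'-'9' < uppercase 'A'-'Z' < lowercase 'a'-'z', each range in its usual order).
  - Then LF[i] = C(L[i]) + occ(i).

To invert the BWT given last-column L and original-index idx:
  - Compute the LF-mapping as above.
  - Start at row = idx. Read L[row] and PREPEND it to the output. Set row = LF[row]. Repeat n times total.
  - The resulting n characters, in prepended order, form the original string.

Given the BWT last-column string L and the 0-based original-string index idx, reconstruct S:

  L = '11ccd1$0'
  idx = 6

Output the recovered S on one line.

Answer: c10d1c1$

Derivation:
LF mapping: 2 3 5 6 7 4 0 1
Walk LF starting at row 6, prepending L[row]:
  step 1: row=6, L[6]='$', prepend. Next row=LF[6]=0
  step 2: row=0, L[0]='1', prepend. Next row=LF[0]=2
  step 3: row=2, L[2]='c', prepend. Next row=LF[2]=5
  step 4: row=5, L[5]='1', prepend. Next row=LF[5]=4
  step 5: row=4, L[4]='d', prepend. Next row=LF[4]=7
  step 6: row=7, L[7]='0', prepend. Next row=LF[7]=1
  step 7: row=1, L[1]='1', prepend. Next row=LF[1]=3
  step 8: row=3, L[3]='c', prepend. Next row=LF[3]=6
Reversed output: c10d1c1$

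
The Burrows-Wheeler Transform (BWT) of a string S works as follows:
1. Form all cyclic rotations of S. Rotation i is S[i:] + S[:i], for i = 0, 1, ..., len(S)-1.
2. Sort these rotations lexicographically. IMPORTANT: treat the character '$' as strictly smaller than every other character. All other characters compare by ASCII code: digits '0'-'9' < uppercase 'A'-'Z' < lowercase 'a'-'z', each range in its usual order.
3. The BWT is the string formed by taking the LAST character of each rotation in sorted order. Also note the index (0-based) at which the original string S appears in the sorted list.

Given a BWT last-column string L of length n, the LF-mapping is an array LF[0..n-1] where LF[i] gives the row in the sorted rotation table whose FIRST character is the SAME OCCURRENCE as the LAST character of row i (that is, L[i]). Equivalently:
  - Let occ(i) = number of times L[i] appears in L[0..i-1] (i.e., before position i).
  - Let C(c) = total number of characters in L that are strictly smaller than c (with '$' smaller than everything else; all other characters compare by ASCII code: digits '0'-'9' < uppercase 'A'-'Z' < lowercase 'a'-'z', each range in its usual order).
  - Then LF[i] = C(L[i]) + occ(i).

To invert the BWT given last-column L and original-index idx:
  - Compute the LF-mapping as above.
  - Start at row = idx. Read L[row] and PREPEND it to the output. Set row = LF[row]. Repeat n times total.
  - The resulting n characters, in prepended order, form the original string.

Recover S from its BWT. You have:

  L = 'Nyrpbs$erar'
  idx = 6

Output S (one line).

Answer: raspberryN$

Derivation:
LF mapping: 1 10 6 5 3 9 0 4 7 2 8
Walk LF starting at row 6, prepending L[row]:
  step 1: row=6, L[6]='$', prepend. Next row=LF[6]=0
  step 2: row=0, L[0]='N', prepend. Next row=LF[0]=1
  step 3: row=1, L[1]='y', prepend. Next row=LF[1]=10
  step 4: row=10, L[10]='r', prepend. Next row=LF[10]=8
  step 5: row=8, L[8]='r', prepend. Next row=LF[8]=7
  step 6: row=7, L[7]='e', prepend. Next row=LF[7]=4
  step 7: row=4, L[4]='b', prepend. Next row=LF[4]=3
  step 8: row=3, L[3]='p', prepend. Next row=LF[3]=5
  step 9: row=5, L[5]='s', prepend. Next row=LF[5]=9
  step 10: row=9, L[9]='a', prepend. Next row=LF[9]=2
  step 11: row=2, L[2]='r', prepend. Next row=LF[2]=6
Reversed output: raspberryN$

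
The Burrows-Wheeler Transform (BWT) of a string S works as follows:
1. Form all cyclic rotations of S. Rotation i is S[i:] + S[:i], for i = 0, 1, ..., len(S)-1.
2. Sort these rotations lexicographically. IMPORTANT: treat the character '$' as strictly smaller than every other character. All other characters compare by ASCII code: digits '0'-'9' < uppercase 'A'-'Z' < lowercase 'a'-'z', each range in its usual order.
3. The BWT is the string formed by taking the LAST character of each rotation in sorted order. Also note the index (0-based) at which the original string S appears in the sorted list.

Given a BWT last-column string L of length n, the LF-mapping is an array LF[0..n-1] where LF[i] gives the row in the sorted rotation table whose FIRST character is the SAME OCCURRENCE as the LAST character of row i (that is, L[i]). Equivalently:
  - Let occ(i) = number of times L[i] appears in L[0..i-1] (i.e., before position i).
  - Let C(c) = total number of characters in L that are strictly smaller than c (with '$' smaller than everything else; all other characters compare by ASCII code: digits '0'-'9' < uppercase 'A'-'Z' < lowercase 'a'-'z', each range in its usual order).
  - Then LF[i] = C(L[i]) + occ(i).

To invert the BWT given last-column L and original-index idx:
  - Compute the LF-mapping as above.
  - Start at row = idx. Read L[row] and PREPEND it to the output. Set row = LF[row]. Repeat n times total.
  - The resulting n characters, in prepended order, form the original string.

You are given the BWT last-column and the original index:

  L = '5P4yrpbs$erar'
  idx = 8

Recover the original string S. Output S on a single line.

Answer: raspberryP45$

Derivation:
LF mapping: 2 3 1 12 8 7 5 11 0 6 9 4 10
Walk LF starting at row 8, prepending L[row]:
  step 1: row=8, L[8]='$', prepend. Next row=LF[8]=0
  step 2: row=0, L[0]='5', prepend. Next row=LF[0]=2
  step 3: row=2, L[2]='4', prepend. Next row=LF[2]=1
  step 4: row=1, L[1]='P', prepend. Next row=LF[1]=3
  step 5: row=3, L[3]='y', prepend. Next row=LF[3]=12
  step 6: row=12, L[12]='r', prepend. Next row=LF[12]=10
  step 7: row=10, L[10]='r', prepend. Next row=LF[10]=9
  step 8: row=9, L[9]='e', prepend. Next row=LF[9]=6
  step 9: row=6, L[6]='b', prepend. Next row=LF[6]=5
  step 10: row=5, L[5]='p', prepend. Next row=LF[5]=7
  step 11: row=7, L[7]='s', prepend. Next row=LF[7]=11
  step 12: row=11, L[11]='a', prepend. Next row=LF[11]=4
  step 13: row=4, L[4]='r', prepend. Next row=LF[4]=8
Reversed output: raspberryP45$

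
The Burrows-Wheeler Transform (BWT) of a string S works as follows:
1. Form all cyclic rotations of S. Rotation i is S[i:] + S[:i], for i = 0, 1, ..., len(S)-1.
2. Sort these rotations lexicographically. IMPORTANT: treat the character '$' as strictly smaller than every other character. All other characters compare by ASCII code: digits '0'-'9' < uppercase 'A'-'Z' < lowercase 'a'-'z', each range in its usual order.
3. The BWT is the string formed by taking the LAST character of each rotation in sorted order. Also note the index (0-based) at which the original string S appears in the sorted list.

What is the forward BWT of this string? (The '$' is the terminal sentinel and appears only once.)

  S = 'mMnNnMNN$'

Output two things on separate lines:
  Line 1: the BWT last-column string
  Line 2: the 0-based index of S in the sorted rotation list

Answer: NnmNMn$NM
6

Derivation:
All 9 rotations (rotation i = S[i:]+S[:i]):
  rot[0] = mMnNnMNN$
  rot[1] = MnNnMNN$m
  rot[2] = nNnMNN$mM
  rot[3] = NnMNN$mMn
  rot[4] = nMNN$mMnN
  rot[5] = MNN$mMnNn
  rot[6] = NN$mMnNnM
  rot[7] = N$mMnNnMN
  rot[8] = $mMnNnMNN
Sorted (with $ < everything):
  sorted[0] = $mMnNnMNN  (last char: 'N')
  sorted[1] = MNN$mMnNn  (last char: 'n')
  sorted[2] = MnNnMNN$m  (last char: 'm')
  sorted[3] = N$mMnNnMN  (last char: 'N')
  sorted[4] = NN$mMnNnM  (last char: 'M')
  sorted[5] = NnMNN$mMn  (last char: 'n')
  sorted[6] = mMnNnMNN$  (last char: '$')
  sorted[7] = nMNN$mMnN  (last char: 'N')
  sorted[8] = nNnMNN$mM  (last char: 'M')
Last column: NnmNMn$NM
Original string S is at sorted index 6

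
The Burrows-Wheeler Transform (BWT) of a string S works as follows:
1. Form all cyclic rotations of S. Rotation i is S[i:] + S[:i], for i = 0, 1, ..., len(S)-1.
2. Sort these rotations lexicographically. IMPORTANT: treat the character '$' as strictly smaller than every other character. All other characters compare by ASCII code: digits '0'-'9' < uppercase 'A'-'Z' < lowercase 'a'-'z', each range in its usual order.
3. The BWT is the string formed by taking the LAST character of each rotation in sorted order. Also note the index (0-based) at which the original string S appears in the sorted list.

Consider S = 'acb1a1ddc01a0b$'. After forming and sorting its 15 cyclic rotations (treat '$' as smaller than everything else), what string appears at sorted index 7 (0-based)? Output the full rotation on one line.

All 15 rotations (rotation i = S[i:]+S[:i]):
  rot[0] = acb1a1ddc01a0b$
  rot[1] = cb1a1ddc01a0b$a
  rot[2] = b1a1ddc01a0b$ac
  rot[3] = 1a1ddc01a0b$acb
  rot[4] = a1ddc01a0b$acb1
  rot[5] = 1ddc01a0b$acb1a
  rot[6] = ddc01a0b$acb1a1
  rot[7] = dc01a0b$acb1a1d
  rot[8] = c01a0b$acb1a1dd
  rot[9] = 01a0b$acb1a1ddc
  rot[10] = 1a0b$acb1a1ddc0
  rot[11] = a0b$acb1a1ddc01
  rot[12] = 0b$acb1a1ddc01a
  rot[13] = b$acb1a1ddc01a0
  rot[14] = $acb1a1ddc01a0b
Sorted (with $ < everything):
  sorted[0] = $acb1a1ddc01a0b
  sorted[1] = 01a0b$acb1a1ddc
  sorted[2] = 0b$acb1a1ddc01a
  sorted[3] = 1a0b$acb1a1ddc0
  sorted[4] = 1a1ddc01a0b$acb
  sorted[5] = 1ddc01a0b$acb1a
  sorted[6] = a0b$acb1a1ddc01
  sorted[7] = a1ddc01a0b$acb1
  sorted[8] = acb1a1ddc01a0b$
  sorted[9] = b$acb1a1ddc01a0
  sorted[10] = b1a1ddc01a0b$ac
  sorted[11] = c01a0b$acb1a1dd
  sorted[12] = cb1a1ddc01a0b$a
  sorted[13] = dc01a0b$acb1a1d
  sorted[14] = ddc01a0b$acb1a1
sorted[7] = a1ddc01a0b$acb1

Answer: a1ddc01a0b$acb1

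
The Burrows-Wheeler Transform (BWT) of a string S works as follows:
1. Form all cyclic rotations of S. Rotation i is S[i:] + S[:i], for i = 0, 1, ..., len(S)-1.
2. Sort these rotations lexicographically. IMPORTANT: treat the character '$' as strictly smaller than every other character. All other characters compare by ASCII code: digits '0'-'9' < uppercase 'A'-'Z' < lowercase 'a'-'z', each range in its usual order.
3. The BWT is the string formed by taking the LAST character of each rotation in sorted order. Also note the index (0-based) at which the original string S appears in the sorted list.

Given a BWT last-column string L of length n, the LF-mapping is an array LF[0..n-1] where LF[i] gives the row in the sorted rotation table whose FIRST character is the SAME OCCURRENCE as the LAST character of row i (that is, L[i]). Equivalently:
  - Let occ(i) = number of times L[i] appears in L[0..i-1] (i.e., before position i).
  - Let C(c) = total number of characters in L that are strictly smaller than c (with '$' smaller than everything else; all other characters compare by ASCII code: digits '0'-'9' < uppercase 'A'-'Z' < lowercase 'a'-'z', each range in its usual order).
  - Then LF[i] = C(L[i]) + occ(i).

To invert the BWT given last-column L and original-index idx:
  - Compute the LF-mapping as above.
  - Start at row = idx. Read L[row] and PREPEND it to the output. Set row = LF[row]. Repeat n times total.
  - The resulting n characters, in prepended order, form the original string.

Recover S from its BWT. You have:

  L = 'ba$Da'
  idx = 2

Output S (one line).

LF mapping: 4 2 0 1 3
Walk LF starting at row 2, prepending L[row]:
  step 1: row=2, L[2]='$', prepend. Next row=LF[2]=0
  step 2: row=0, L[0]='b', prepend. Next row=LF[0]=4
  step 3: row=4, L[4]='a', prepend. Next row=LF[4]=3
  step 4: row=3, L[3]='D', prepend. Next row=LF[3]=1
  step 5: row=1, L[1]='a', prepend. Next row=LF[1]=2
Reversed output: aDab$

Answer: aDab$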